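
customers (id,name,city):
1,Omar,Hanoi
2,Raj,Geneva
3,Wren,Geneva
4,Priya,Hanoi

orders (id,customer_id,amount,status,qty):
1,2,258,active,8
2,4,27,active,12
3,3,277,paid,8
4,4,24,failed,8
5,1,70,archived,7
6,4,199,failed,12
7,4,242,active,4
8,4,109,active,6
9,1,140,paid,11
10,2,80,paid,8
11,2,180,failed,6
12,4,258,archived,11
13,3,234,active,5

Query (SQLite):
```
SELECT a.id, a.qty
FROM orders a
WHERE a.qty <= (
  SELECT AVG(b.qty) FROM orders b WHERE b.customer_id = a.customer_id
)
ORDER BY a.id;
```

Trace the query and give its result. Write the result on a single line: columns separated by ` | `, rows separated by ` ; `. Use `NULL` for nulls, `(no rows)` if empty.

4 | 8 ; 5 | 7 ; 7 | 4 ; 8 | 6 ; 11 | 6 ; 13 | 5

For each orders row a, compute AVG(qty) over rows sharing a.customer_id.
Keep row a if a.qty <= that per-group AVG.
  customer_id=1: AVG(qty) = 9.0
  customer_id=2: AVG(qty) = 7.333333
  customer_id=3: AVG(qty) = 6.5
  customer_id=4: AVG(qty) = 8.833333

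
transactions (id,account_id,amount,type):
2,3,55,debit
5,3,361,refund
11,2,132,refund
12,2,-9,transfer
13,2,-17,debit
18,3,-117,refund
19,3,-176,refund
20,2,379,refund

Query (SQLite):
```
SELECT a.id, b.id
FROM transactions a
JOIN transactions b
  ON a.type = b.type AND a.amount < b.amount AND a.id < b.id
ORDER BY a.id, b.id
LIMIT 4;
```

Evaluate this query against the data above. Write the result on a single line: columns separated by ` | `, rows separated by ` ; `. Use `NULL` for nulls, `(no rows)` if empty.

Pairs (a,b) with same type, a.amount < b.amount, a.id < b.id.
type groups: debit:{2,13} refund:{5,11,18,19,20} transfer:{12}
Ordered by (a.id, b.id); first 4.

5 | 20 ; 11 | 20 ; 18 | 20 ; 19 | 20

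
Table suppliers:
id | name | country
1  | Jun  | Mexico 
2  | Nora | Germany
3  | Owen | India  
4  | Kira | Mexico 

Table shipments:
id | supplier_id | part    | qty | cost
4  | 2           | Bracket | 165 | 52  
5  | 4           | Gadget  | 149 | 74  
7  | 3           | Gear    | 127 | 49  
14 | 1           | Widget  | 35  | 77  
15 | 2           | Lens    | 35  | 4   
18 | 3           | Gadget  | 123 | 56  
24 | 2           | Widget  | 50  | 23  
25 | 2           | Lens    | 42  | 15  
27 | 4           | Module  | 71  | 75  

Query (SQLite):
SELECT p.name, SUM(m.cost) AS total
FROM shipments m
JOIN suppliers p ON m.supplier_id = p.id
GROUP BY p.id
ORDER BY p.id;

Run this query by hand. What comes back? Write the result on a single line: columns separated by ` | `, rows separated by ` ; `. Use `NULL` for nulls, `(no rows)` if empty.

Jun | 77 ; Nora | 94 ; Owen | 105 ; Kira | 149

Join each shipments row to its suppliers via supplier_id.
Group joined rows by suppliers.id; compute SUM(m.cost) per group.
  1: ids {14} → SUM(m.cost)=77
  2: ids {4, 15, 24, 25} → SUM(m.cost)=94
  3: ids {7, 18} → SUM(m.cost)=105
  4: ids {5, 27} → SUM(m.cost)=149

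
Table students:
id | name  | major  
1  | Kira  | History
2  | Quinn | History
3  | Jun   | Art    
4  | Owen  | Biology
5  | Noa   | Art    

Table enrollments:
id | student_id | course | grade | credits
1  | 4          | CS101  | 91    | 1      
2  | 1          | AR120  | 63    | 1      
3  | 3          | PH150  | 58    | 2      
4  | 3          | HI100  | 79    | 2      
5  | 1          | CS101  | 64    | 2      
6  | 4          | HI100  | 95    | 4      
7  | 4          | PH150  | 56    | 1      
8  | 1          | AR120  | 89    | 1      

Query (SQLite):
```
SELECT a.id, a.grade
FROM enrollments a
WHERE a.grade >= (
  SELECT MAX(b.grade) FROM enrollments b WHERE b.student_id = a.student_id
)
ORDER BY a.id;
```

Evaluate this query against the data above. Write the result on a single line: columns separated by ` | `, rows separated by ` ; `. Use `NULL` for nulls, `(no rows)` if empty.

For each enrollments row a, compute MAX(grade) over rows sharing a.student_id.
Keep row a if a.grade >= that per-group MAX.
  student_id=1: MAX(grade) = 89
  student_id=3: MAX(grade) = 79
  student_id=4: MAX(grade) = 95

4 | 79 ; 6 | 95 ; 8 | 89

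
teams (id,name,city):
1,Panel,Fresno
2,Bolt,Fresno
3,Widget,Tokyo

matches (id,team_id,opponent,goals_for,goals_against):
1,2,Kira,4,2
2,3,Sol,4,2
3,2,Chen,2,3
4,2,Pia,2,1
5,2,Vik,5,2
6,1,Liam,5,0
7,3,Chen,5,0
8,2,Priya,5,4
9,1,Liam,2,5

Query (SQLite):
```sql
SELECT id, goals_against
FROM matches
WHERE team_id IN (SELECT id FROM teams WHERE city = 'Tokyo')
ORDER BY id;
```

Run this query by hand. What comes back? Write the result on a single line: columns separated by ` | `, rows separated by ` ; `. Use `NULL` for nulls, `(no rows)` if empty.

2 | 2 ; 7 | 0

Inner query: teams.id where city = 'Tokyo'.
Outer: keep matches rows whose team_id is in that set.
Inner query → {3}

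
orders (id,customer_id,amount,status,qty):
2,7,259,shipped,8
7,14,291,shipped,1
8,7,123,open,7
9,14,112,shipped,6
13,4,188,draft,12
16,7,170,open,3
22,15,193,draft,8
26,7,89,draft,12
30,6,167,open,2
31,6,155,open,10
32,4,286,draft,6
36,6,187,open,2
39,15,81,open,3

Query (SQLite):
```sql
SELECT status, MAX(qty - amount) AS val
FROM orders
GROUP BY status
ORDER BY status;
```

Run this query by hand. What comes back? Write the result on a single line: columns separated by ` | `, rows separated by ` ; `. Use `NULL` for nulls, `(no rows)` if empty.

For each row compute qty - amount.
Group by status; take MAX of the expression per group.
  draft: ids {13, 22, 26, 32} → MAX(qty - amount)=-77
  open: ids {8, 16, 30, 31, 36, 39} → MAX(qty - amount)=-78
  shipped: ids {2, 7, 9} → MAX(qty - amount)=-106

draft | -77 ; open | -78 ; shipped | -106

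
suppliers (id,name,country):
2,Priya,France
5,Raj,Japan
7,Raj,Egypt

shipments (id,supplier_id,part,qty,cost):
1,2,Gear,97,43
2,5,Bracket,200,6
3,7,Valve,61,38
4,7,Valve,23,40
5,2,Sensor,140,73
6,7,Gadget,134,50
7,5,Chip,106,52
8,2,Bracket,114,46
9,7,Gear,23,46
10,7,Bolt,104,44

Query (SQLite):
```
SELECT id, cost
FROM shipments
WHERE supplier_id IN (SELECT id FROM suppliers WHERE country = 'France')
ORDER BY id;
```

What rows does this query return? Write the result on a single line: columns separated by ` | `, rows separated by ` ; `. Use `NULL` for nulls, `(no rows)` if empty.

Inner query: suppliers.id where country = 'France'.
Outer: keep shipments rows whose supplier_id is in that set.
Inner query → {2}

1 | 43 ; 5 | 73 ; 8 | 46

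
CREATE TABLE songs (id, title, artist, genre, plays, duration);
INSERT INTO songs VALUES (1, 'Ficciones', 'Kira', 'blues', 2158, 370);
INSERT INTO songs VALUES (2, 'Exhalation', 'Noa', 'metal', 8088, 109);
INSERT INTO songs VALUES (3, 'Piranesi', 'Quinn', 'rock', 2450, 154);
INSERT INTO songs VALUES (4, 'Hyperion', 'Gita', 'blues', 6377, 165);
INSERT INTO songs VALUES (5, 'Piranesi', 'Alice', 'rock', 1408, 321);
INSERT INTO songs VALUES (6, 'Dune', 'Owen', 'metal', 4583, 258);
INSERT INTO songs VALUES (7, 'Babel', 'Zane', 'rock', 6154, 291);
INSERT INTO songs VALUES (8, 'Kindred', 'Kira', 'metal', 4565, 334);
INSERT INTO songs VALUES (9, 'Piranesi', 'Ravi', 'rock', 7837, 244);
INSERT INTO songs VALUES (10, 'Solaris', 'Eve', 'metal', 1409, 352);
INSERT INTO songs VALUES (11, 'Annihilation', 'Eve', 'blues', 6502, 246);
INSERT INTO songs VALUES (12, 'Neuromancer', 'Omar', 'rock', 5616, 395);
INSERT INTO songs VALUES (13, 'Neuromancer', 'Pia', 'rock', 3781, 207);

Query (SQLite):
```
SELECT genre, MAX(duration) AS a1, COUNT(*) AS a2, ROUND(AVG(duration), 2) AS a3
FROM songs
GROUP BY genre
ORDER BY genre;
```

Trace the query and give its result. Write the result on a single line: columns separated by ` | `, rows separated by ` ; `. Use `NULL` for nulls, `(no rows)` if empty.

Group songs by genre.
Per group compute: MAX(duration), COUNT(*), ROUND(AVG(duration), 2).
  blues: ids {1, 4, 11} → MAX(duration)=370, COUNT(*)=3, ROUND(AVG(duration), 2)=260.33
  metal: ids {2, 6, 8, 10} → MAX(duration)=352, COUNT(*)=4, ROUND(AVG(duration), 2)=263.25
  rock: ids {3, 5, 7, 9, 12, 13} → MAX(duration)=395, COUNT(*)=6, ROUND(AVG(duration), 2)=268.67

blues | 370 | 3 | 260.33 ; metal | 352 | 4 | 263.25 ; rock | 395 | 6 | 268.67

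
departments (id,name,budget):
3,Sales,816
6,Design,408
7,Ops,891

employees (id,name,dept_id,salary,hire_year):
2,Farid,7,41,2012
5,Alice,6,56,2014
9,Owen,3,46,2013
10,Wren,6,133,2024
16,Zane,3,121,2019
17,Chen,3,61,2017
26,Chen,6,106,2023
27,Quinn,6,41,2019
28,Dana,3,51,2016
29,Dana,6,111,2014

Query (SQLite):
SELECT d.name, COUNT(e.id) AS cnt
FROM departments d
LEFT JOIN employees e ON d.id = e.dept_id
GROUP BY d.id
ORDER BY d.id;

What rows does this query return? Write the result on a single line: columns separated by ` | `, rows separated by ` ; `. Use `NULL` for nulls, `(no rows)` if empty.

LEFT JOIN keeps every departments row; unmatched ones get NULL for employees columns.
Group by departments.id and compute COUNT(e.id). COUNT(col) of an all-NULL group is 0.
  3: ids {9, 16, 17, 28} → COUNT(e.id)=4
  6: ids {5, 10, 26, 27, 29} → COUNT(e.id)=5
  7: ids {2} → COUNT(e.id)=1

Sales | 4 ; Design | 5 ; Ops | 1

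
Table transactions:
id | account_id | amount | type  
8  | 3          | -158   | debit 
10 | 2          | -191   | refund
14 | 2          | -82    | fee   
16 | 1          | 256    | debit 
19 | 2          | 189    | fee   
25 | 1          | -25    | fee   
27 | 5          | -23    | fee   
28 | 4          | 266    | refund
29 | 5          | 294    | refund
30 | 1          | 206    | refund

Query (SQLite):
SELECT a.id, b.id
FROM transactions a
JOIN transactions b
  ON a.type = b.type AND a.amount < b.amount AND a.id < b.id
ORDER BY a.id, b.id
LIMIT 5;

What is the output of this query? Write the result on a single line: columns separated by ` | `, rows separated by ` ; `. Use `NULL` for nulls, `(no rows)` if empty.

8 | 16 ; 10 | 28 ; 10 | 29 ; 10 | 30 ; 14 | 19

Pairs (a,b) with same type, a.amount < b.amount, a.id < b.id.
type groups: debit:{8,16} fee:{14,19,25,27} refund:{10,28,29,30}
Ordered by (a.id, b.id); first 5.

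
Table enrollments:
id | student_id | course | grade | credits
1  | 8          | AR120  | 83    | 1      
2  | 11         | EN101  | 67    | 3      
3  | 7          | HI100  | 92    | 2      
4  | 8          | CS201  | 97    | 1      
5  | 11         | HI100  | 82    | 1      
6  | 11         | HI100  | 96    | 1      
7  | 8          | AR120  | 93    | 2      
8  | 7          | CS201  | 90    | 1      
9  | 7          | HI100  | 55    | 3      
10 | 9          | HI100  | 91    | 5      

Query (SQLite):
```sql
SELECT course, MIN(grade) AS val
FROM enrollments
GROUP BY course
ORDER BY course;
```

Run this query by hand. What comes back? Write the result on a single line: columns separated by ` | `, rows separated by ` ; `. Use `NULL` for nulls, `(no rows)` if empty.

Partition enrollments by course; compute MIN(grade) within each group.
  AR120: ids {1, 7} → MIN(grade)=83
  CS201: ids {4, 8} → MIN(grade)=90
  EN101: ids {2} → MIN(grade)=67
  HI100: ids {3, 5, 6, 9, 10} → MIN(grade)=55

AR120 | 83 ; CS201 | 90 ; EN101 | 67 ; HI100 | 55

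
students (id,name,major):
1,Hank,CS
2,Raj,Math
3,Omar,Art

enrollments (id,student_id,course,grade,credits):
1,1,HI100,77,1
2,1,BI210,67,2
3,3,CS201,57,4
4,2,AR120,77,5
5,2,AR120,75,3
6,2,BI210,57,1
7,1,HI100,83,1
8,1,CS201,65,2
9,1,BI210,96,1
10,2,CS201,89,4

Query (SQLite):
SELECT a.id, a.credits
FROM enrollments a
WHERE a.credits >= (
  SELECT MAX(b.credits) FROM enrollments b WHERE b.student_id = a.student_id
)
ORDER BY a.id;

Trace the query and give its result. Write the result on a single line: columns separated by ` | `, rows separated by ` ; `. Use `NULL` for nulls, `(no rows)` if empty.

For each enrollments row a, compute MAX(credits) over rows sharing a.student_id.
Keep row a if a.credits >= that per-group MAX.
  student_id=1: MAX(credits) = 2
  student_id=2: MAX(credits) = 5
  student_id=3: MAX(credits) = 4

2 | 2 ; 3 | 4 ; 4 | 5 ; 8 | 2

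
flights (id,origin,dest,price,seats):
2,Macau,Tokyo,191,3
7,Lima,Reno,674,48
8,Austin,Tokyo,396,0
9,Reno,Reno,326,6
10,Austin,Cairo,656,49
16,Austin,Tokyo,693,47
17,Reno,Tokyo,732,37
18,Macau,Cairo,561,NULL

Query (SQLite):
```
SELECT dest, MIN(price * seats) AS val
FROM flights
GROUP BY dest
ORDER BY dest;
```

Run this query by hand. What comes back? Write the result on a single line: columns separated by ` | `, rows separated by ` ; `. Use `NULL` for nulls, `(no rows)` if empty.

For each row compute price * seats.
Group by dest; take MIN of the expression per group.
  Cairo: ids {10, 18} → MIN(price * seats)=32144
  Reno: ids {7, 9} → MIN(price * seats)=1956
  Tokyo: ids {2, 8, 16, 17} → MIN(price * seats)=0

Cairo | 32144 ; Reno | 1956 ; Tokyo | 0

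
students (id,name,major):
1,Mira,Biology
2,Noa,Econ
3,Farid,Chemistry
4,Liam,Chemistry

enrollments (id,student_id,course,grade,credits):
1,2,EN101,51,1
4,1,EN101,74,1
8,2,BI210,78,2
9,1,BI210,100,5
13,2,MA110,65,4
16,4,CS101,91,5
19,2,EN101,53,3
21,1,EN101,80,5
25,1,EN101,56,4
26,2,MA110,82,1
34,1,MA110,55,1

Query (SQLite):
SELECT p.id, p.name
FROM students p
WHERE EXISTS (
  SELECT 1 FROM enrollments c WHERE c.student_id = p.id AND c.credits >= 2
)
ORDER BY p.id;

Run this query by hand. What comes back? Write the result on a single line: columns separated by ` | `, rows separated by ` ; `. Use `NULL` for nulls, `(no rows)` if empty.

1 | Mira ; 2 | Noa ; 4 | Liam

For each students row, check whether any enrollments with matching student_id has credits >= 2.
Keep rows where that is true.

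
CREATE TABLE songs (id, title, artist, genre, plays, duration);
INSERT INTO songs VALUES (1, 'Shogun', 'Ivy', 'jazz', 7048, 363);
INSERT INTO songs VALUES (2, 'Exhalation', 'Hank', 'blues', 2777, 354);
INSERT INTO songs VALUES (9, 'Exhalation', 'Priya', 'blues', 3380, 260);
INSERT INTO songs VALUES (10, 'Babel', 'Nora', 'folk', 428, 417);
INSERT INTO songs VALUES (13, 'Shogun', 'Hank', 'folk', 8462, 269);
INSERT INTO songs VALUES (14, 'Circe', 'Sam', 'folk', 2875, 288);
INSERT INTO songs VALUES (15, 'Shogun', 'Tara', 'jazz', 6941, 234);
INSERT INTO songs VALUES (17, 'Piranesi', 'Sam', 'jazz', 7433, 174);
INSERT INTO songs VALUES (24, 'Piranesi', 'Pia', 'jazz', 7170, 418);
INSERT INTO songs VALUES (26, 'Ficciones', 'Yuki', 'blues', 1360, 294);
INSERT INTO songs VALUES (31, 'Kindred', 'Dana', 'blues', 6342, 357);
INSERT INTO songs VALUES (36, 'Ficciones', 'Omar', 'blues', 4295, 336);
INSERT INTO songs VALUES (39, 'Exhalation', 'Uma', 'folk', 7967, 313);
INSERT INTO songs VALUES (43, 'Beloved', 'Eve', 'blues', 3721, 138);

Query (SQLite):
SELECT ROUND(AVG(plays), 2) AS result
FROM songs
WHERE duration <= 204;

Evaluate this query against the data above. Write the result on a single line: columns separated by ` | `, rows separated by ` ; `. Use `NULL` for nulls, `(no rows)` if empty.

Rows where duration <= 204 → plays values: [7433, 3721].
AVG = 11154 / 2 (rounded to 2 dp).

5577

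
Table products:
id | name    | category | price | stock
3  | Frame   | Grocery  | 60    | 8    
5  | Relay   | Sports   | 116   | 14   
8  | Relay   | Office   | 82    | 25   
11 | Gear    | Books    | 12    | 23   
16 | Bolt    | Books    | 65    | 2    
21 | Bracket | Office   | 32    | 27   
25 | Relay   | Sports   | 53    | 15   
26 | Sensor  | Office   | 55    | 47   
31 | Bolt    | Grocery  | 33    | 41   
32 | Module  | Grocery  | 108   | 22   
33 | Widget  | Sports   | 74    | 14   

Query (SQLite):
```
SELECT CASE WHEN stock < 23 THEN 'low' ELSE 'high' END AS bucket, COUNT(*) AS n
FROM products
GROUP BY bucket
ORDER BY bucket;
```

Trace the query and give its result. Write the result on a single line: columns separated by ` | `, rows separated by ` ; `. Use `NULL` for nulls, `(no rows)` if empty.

high | 5 ; low | 6

Bucket rows by stock < 23 → 'low' else 'high'; count each bucket.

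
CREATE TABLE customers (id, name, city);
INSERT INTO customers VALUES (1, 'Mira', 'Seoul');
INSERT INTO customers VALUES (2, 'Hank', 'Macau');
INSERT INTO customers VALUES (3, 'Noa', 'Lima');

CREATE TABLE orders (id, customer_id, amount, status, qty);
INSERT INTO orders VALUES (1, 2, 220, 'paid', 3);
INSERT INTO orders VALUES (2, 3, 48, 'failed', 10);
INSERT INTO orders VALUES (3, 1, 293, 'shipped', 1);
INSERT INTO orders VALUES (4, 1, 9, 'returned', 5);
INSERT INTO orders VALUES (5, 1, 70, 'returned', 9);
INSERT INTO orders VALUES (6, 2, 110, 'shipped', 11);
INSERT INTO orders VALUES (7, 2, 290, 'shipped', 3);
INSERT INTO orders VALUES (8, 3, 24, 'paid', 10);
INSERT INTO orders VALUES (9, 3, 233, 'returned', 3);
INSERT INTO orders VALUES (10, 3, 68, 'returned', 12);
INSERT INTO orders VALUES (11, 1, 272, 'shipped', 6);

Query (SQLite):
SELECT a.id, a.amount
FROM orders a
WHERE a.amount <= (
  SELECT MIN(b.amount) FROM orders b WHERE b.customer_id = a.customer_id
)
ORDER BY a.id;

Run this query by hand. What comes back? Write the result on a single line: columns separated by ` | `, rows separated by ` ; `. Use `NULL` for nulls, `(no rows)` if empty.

For each orders row a, compute MIN(amount) over rows sharing a.customer_id.
Keep row a if a.amount <= that per-group MIN.
  customer_id=1: MIN(amount) = 9
  customer_id=2: MIN(amount) = 110
  customer_id=3: MIN(amount) = 24

4 | 9 ; 6 | 110 ; 8 | 24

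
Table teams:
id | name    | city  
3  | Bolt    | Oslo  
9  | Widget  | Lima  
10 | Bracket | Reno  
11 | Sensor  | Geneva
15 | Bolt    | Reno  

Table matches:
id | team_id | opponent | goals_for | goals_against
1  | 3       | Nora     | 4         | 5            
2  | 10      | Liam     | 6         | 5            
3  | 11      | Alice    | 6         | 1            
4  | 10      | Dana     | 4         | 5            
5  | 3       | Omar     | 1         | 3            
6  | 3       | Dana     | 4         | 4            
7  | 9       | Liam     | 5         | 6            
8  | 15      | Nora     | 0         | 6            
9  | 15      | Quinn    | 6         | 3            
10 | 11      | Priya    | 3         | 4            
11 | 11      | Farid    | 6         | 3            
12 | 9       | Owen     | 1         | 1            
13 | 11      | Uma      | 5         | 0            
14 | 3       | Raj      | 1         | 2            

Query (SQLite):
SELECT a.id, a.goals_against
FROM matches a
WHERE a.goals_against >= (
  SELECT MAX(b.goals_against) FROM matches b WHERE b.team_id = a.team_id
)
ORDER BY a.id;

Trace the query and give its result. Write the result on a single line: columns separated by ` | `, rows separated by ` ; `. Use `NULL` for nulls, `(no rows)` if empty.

1 | 5 ; 2 | 5 ; 4 | 5 ; 7 | 6 ; 8 | 6 ; 10 | 4

For each matches row a, compute MAX(goals_against) over rows sharing a.team_id.
Keep row a if a.goals_against >= that per-group MAX.
  team_id=3: MAX(goals_against) = 5
  team_id=9: MAX(goals_against) = 6
  team_id=10: MAX(goals_against) = 5
  team_id=11: MAX(goals_against) = 4
  team_id=15: MAX(goals_against) = 6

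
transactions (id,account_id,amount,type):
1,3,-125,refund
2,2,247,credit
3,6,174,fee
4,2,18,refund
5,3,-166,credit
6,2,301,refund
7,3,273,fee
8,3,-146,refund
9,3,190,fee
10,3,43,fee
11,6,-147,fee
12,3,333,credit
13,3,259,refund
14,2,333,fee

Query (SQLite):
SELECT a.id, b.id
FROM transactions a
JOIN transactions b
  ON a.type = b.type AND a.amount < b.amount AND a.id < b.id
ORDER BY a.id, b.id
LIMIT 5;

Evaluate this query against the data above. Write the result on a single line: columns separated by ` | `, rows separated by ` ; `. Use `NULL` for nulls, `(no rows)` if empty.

Pairs (a,b) with same type, a.amount < b.amount, a.id < b.id.
type groups: credit:{2,5,12} fee:{3,7,9,10,11,14} refund:{1,4,6,8,13}
Ordered by (a.id, b.id); first 5.

1 | 4 ; 1 | 6 ; 1 | 13 ; 2 | 12 ; 3 | 7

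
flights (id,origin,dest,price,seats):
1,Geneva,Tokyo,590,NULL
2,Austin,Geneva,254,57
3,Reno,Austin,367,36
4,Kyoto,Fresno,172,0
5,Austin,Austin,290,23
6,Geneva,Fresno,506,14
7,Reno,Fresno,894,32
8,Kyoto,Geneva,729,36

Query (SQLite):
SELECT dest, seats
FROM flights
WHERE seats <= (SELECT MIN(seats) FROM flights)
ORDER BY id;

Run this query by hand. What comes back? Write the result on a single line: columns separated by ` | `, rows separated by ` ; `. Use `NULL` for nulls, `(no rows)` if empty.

Scalar subquery: MIN(seats) over all flights rows = 0.
Keep rows where seats <= that value.

Fresno | 0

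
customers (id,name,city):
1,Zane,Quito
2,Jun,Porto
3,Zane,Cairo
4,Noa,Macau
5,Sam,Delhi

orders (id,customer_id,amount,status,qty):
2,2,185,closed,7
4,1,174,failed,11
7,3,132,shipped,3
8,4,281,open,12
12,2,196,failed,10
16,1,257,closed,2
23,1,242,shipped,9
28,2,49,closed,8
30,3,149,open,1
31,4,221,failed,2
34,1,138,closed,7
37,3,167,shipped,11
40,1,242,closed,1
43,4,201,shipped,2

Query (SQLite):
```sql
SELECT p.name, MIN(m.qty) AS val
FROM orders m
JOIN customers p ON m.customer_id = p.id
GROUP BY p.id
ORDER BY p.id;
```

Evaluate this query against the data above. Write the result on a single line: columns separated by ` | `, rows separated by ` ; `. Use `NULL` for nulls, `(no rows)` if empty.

Join each orders row to its customers via customer_id.
Group joined rows by customers.id; compute MIN(m.qty) per group.
  1: ids {4, 16, 23, 34, 40} → MIN(m.qty)=1
  2: ids {2, 12, 28} → MIN(m.qty)=7
  3: ids {7, 30, 37} → MIN(m.qty)=1
  4: ids {8, 31, 43} → MIN(m.qty)=2

Zane | 1 ; Jun | 7 ; Zane | 1 ; Noa | 2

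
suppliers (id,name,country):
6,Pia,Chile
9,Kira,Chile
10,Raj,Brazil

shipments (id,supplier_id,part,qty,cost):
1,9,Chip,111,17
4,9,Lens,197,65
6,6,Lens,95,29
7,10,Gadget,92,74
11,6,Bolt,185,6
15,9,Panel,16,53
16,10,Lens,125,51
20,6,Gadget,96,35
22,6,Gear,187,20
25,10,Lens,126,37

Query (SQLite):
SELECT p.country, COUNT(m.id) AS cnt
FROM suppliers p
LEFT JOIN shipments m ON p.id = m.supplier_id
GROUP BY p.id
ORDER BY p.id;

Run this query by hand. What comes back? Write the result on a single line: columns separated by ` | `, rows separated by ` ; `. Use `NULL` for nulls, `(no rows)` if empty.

Chile | 4 ; Chile | 3 ; Brazil | 3

LEFT JOIN keeps every suppliers row; unmatched ones get NULL for shipments columns.
Group by suppliers.id and compute COUNT(m.id). COUNT(col) of an all-NULL group is 0.
  6: ids {6, 11, 20, 22} → COUNT(m.id)=4
  9: ids {1, 4, 15} → COUNT(m.id)=3
  10: ids {7, 16, 25} → COUNT(m.id)=3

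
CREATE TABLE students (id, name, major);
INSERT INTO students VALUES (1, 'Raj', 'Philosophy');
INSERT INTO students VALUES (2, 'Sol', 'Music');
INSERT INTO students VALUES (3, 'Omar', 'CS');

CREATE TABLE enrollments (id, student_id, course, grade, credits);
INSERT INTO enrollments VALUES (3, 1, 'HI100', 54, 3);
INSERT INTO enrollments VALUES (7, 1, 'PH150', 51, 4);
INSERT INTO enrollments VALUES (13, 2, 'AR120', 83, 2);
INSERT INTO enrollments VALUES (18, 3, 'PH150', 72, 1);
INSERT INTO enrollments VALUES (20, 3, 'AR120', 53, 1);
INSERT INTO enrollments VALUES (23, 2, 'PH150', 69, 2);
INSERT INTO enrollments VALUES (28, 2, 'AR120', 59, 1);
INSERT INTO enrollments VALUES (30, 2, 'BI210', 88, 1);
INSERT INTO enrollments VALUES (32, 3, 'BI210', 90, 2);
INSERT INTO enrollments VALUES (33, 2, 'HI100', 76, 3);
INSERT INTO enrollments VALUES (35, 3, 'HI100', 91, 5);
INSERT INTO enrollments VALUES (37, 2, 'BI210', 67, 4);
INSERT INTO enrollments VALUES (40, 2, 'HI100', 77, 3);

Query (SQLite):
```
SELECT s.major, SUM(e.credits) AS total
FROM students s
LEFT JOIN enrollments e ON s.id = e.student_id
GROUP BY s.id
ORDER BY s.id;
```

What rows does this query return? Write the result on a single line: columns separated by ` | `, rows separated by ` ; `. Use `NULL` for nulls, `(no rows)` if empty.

Philosophy | 7 ; Music | 16 ; CS | 9

LEFT JOIN keeps every students row; unmatched ones get NULL for enrollments columns.
Group by students.id and compute SUM(e.credits). SUM over an all-NULL group is NULL.
  1: ids {3, 7} → SUM(e.credits)=7
  2: ids {13, 23, 28, 30, 33, 37, 40} → SUM(e.credits)=16
  3: ids {18, 20, 32, 35} → SUM(e.credits)=9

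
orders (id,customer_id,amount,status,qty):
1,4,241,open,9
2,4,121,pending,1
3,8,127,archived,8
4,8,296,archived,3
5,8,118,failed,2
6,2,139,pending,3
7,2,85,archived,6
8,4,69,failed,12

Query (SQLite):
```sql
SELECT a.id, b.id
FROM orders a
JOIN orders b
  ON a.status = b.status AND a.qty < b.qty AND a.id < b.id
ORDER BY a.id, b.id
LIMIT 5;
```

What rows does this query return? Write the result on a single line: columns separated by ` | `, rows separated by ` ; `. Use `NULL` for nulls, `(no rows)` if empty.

2 | 6 ; 4 | 7 ; 5 | 8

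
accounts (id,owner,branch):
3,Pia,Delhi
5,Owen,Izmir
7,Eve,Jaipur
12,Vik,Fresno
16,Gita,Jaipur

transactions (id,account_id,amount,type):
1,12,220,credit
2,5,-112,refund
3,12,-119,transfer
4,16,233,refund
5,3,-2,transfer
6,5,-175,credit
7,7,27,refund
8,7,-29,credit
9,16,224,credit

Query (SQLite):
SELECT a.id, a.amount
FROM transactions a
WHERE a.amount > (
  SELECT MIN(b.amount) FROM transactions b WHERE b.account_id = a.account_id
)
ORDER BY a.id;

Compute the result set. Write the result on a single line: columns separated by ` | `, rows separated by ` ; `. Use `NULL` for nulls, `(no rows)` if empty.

For each transactions row a, compute MIN(amount) over rows sharing a.account_id.
Keep row a if a.amount > that per-group MIN.
  account_id=3: MIN(amount) = -2
  account_id=5: MIN(amount) = -175
  account_id=7: MIN(amount) = -29
  account_id=12: MIN(amount) = -119
  account_id=16: MIN(amount) = 224

1 | 220 ; 2 | -112 ; 4 | 233 ; 7 | 27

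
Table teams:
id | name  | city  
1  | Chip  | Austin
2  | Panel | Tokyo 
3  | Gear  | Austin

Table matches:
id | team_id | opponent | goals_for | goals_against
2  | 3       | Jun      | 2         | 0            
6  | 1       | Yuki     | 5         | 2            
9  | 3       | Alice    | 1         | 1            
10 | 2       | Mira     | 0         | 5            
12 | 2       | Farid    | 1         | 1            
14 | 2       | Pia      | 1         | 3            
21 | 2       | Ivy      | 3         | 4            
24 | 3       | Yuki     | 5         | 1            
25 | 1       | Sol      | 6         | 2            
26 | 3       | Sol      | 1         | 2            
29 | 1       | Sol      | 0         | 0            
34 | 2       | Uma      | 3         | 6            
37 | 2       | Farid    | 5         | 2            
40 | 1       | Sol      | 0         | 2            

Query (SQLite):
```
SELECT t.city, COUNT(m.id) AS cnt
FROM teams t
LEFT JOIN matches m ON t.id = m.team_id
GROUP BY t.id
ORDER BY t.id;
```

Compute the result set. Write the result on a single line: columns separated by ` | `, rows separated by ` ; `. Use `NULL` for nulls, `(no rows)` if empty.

Austin | 4 ; Tokyo | 6 ; Austin | 4

LEFT JOIN keeps every teams row; unmatched ones get NULL for matches columns.
Group by teams.id and compute COUNT(m.id). COUNT(col) of an all-NULL group is 0.
  1: ids {6, 25, 29, 40} → COUNT(m.id)=4
  2: ids {10, 12, 14, 21, 34, 37} → COUNT(m.id)=6
  3: ids {2, 9, 24, 26} → COUNT(m.id)=4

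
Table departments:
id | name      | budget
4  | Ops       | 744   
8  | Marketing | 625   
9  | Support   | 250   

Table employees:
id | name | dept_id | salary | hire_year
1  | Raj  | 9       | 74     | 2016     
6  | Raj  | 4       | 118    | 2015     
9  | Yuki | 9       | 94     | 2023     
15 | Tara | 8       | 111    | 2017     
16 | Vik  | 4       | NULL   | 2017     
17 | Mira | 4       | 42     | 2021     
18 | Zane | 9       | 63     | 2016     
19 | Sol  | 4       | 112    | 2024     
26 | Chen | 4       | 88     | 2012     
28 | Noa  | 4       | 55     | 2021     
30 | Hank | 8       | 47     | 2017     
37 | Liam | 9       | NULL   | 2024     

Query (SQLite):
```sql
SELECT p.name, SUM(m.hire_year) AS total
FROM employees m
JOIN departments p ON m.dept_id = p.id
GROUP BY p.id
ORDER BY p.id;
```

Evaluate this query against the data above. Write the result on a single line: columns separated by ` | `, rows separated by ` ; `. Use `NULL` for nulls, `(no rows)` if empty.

Join each employees row to its departments via dept_id.
Group joined rows by departments.id; compute SUM(m.hire_year) per group.
  4: ids {6, 16, 17, 19, 26, 28} → SUM(m.hire_year)=12110
  8: ids {15, 30} → SUM(m.hire_year)=4034
  9: ids {1, 9, 18, 37} → SUM(m.hire_year)=8079

Ops | 12110 ; Marketing | 4034 ; Support | 8079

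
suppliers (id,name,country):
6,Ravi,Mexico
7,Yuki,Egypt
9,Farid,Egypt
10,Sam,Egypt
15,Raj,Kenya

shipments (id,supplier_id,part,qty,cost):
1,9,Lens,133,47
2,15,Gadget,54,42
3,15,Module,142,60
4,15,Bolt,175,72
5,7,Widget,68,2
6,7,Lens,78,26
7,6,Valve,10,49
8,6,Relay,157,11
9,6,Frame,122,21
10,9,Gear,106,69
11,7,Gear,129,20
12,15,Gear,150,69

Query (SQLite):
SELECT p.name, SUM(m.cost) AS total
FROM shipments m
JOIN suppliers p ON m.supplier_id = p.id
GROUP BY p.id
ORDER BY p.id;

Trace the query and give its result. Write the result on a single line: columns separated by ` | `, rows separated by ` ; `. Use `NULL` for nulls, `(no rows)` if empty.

Ravi | 81 ; Yuki | 48 ; Farid | 116 ; Raj | 243

Join each shipments row to its suppliers via supplier_id.
Group joined rows by suppliers.id; compute SUM(m.cost) per group.
  6: ids {7, 8, 9} → SUM(m.cost)=81
  7: ids {5, 6, 11} → SUM(m.cost)=48
  9: ids {1, 10} → SUM(m.cost)=116
  15: ids {2, 3, 4, 12} → SUM(m.cost)=243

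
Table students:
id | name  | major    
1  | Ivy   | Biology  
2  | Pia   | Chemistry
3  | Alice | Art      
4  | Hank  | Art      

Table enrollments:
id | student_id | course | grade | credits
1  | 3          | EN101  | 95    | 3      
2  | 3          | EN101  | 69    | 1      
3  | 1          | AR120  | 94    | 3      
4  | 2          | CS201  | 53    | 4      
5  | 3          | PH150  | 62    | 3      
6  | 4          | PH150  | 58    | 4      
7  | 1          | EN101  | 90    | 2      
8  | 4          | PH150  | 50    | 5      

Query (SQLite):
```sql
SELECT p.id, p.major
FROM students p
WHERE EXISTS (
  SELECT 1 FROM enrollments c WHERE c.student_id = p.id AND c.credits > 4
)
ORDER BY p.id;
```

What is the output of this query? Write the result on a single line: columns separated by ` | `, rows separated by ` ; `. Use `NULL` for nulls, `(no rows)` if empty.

For each students row, check whether any enrollments with matching student_id has credits > 4.
Keep rows where that is true.

4 | Art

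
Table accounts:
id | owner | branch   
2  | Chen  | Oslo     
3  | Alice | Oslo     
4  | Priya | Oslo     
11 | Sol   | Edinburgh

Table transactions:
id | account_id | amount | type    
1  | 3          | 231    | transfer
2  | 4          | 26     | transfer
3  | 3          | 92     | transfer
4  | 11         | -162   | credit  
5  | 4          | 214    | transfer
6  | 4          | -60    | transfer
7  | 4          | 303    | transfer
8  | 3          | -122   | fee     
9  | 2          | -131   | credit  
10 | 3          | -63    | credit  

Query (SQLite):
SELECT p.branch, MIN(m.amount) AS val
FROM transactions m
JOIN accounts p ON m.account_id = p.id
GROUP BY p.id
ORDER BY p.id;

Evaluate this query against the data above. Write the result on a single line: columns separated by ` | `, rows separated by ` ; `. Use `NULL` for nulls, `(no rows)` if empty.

Oslo | -131 ; Oslo | -122 ; Oslo | -60 ; Edinburgh | -162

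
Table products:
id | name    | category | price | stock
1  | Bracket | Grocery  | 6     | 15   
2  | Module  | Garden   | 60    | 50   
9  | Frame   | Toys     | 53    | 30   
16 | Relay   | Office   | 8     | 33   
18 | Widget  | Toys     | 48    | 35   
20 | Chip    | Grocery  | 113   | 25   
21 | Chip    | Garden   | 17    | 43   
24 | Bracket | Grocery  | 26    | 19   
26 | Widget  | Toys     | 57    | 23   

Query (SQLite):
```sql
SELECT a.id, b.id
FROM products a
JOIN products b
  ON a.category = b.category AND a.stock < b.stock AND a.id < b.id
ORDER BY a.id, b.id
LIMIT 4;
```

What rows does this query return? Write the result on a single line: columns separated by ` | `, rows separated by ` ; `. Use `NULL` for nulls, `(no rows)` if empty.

Pairs (a,b) with same category, a.stock < b.stock, a.id < b.id.
category groups: Garden:{2,21} Grocery:{1,20,24} Office:{16} Toys:{9,18,26}
Ordered by (a.id, b.id); first 4.

1 | 20 ; 1 | 24 ; 9 | 18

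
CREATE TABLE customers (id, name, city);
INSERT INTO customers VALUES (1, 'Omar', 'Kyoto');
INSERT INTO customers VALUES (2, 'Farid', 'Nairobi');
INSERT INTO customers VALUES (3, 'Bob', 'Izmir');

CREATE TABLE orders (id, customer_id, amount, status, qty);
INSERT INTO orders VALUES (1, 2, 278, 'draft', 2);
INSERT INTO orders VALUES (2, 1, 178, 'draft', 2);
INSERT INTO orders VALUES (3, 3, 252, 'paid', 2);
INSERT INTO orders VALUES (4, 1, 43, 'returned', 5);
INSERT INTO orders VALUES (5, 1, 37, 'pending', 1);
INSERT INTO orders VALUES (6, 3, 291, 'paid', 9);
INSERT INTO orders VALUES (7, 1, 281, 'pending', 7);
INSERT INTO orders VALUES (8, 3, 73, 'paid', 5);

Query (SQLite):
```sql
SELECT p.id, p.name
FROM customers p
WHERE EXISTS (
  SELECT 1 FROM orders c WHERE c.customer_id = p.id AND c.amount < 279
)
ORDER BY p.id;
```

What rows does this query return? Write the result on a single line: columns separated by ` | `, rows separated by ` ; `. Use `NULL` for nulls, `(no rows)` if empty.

1 | Omar ; 2 | Farid ; 3 | Bob

For each customers row, check whether any orders with matching customer_id has amount < 279.
Keep rows where that is true.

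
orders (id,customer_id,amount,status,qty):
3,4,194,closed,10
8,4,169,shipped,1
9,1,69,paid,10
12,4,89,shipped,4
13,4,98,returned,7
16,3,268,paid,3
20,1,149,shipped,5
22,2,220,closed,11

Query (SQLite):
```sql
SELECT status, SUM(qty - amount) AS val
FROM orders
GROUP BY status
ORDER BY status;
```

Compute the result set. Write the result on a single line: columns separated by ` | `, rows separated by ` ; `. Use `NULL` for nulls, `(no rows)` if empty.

closed | -393 ; paid | -324 ; returned | -91 ; shipped | -397

For each row compute qty - amount.
Group by status; take SUM of the expression per group.
  closed: ids {3, 22} → SUM(qty - amount)=-393
  paid: ids {9, 16} → SUM(qty - amount)=-324
  returned: ids {13} → SUM(qty - amount)=-91
  shipped: ids {8, 12, 20} → SUM(qty - amount)=-397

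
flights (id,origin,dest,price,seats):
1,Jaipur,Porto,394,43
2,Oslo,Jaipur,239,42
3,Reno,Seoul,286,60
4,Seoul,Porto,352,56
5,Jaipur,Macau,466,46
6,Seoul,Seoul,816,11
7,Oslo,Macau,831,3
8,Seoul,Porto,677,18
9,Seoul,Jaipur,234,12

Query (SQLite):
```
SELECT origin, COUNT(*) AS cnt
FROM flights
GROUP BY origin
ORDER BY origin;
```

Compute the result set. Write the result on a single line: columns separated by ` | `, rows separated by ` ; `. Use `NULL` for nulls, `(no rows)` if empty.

Jaipur | 2 ; Oslo | 2 ; Reno | 1 ; Seoul | 4

Partition flights by origin; compute COUNT(*) within each group.
  Jaipur: ids {1, 5} → COUNT(*)=2
  Oslo: ids {2, 7} → COUNT(*)=2
  Reno: ids {3} → COUNT(*)=1
  Seoul: ids {4, 6, 8, 9} → COUNT(*)=4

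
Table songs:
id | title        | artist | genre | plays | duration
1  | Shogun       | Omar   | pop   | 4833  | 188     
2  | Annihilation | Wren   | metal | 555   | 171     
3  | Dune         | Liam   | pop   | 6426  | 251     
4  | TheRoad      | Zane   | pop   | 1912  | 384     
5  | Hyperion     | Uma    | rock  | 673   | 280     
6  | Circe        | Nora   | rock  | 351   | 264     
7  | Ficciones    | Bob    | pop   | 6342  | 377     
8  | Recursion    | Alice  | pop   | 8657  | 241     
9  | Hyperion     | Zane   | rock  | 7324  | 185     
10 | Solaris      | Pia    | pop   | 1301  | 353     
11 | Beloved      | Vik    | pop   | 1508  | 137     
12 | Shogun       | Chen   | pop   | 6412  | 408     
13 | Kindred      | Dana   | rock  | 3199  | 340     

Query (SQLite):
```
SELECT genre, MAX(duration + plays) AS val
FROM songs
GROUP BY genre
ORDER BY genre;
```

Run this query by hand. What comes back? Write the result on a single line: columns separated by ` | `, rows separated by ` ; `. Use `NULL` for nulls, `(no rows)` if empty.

metal | 726 ; pop | 8898 ; rock | 7509

For each row compute duration + plays.
Group by genre; take MAX of the expression per group.
  metal: ids {2} → MAX(duration + plays)=726
  pop: ids {1, 3, 4, 7, 8, 10, 11, 12} → MAX(duration + plays)=8898
  rock: ids {5, 6, 9, 13} → MAX(duration + plays)=7509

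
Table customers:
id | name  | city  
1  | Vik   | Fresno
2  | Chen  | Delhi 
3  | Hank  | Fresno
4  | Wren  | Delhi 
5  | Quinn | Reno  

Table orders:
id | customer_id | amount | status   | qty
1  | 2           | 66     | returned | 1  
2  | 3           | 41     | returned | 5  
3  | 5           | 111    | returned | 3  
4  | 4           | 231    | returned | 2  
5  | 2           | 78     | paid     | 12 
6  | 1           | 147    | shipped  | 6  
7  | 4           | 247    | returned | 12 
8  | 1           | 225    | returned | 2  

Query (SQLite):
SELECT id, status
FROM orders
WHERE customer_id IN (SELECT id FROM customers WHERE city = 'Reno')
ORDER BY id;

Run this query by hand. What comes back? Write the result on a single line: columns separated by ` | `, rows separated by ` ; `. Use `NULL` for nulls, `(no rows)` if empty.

Inner query: customers.id where city = 'Reno'.
Outer: keep orders rows whose customer_id is in that set.
Inner query → {5}

3 | returned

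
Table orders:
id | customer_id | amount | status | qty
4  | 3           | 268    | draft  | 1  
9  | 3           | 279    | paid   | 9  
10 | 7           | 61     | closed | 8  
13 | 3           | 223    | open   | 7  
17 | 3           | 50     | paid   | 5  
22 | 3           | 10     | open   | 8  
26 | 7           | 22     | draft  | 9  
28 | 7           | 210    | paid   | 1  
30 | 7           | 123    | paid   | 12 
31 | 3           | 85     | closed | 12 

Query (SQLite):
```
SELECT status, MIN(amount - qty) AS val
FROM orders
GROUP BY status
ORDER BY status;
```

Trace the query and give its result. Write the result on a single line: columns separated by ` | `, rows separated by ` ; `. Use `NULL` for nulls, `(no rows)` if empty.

For each row compute amount - qty.
Group by status; take MIN of the expression per group.
  closed: ids {10, 31} → MIN(amount - qty)=53
  draft: ids {4, 26} → MIN(amount - qty)=13
  open: ids {13, 22} → MIN(amount - qty)=2
  paid: ids {9, 17, 28, 30} → MIN(amount - qty)=45

closed | 53 ; draft | 13 ; open | 2 ; paid | 45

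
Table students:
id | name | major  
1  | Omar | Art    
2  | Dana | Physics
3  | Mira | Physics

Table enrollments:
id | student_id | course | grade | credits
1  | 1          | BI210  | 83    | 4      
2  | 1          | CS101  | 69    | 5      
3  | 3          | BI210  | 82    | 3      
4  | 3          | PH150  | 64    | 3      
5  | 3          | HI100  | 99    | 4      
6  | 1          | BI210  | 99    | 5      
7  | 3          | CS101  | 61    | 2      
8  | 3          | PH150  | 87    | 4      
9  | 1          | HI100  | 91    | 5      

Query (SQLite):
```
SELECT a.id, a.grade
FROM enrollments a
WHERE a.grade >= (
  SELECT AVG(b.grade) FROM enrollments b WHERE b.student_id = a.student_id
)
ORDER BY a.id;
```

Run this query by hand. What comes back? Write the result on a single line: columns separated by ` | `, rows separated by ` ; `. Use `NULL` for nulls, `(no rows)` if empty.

For each enrollments row a, compute AVG(grade) over rows sharing a.student_id.
Keep row a if a.grade >= that per-group AVG.
  student_id=1: AVG(grade) = 85.5
  student_id=3: AVG(grade) = 78.6

3 | 82 ; 5 | 99 ; 6 | 99 ; 8 | 87 ; 9 | 91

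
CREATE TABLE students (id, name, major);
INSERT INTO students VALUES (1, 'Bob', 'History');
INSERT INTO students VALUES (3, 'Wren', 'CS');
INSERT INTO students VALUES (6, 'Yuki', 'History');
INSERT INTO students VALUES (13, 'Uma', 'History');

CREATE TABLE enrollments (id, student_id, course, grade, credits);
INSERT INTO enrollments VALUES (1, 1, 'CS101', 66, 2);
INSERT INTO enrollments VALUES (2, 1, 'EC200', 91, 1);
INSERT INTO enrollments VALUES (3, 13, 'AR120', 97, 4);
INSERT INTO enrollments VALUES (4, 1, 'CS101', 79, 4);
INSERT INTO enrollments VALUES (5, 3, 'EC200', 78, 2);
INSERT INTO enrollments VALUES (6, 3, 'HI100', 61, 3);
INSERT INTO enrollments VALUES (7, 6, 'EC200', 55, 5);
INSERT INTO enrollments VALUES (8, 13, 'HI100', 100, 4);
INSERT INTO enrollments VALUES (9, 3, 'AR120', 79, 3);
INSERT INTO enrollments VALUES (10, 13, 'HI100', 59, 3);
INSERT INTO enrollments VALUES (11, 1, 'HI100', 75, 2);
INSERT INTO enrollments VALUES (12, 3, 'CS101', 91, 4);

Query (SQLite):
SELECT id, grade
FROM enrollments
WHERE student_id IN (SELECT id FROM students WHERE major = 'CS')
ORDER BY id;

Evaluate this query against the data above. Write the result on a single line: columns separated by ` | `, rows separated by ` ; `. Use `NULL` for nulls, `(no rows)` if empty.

5 | 78 ; 6 | 61 ; 9 | 79 ; 12 | 91

Inner query: students.id where major = 'CS'.
Outer: keep enrollments rows whose student_id is in that set.
Inner query → {3}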